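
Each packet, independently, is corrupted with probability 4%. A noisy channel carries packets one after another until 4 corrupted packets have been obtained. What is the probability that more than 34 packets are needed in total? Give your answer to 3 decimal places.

Needing more than 34 packets ⇔ fewer than 4 successes in the first 34. With X ~ Binomial(34, 0.04), P(Y > 34) = P(X ≤ 3).
  k=0: C(34,0)·0.04^0·0.96^34 = 0.24959
  k=1: C(34,1)·0.04^1·0.96^33 = 0.35358
  k=2: C(34,2)·0.04^2·0.96^32 = 0.24309
  k=3: C(34,3)·0.04^3·0.96^31 = 0.10804
P(X ≤ 3) = 0.95429

0.954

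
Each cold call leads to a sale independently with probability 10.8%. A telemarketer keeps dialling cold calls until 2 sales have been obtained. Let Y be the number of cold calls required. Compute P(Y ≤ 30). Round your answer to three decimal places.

0.850

Finishing within 30 cold calls ⇔ at least 2 successes in the first 30. With X ~ Binomial(30, 0.108), P(Y ≤ 30) = 1 − P(X ≤ 1).
  k=0: C(30,0)·0.108^0·0.892^30 = 0.03243
  k=1: C(30,1)·0.108^1·0.892^29 = 0.11779
1 − 0.15022 = 0.84978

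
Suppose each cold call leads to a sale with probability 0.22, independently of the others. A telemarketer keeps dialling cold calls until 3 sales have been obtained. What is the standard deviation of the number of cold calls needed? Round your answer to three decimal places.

6.953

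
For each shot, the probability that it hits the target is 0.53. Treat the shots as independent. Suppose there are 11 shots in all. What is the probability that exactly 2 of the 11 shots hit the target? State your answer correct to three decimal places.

0.017

X ~ Binomial(n=11, p=0.53).
P(X=2) = C(11,2) · p^2 · (1−p)^9
= 55 · 0.2809 · 0.0011191 = 0.01729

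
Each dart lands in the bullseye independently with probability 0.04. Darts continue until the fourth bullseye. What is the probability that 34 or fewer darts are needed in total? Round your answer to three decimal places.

Finishing within 34 darts ⇔ at least 4 successes in the first 34. With X ~ Binomial(34, 0.04), P(Y ≤ 34) = 1 − P(X ≤ 3).
  k=0: C(34,0)·0.04^0·0.96^34 = 0.24959
  k=1: C(34,1)·0.04^1·0.96^33 = 0.35358
  k=2: C(34,2)·0.04^2·0.96^32 = 0.24309
  k=3: C(34,3)·0.04^3·0.96^31 = 0.10804
1 − 0.95429 = 0.04571

0.046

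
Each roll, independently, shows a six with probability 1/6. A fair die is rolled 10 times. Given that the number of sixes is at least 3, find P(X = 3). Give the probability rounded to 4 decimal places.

0.6898

X ~ Binomial(10, 0.166667). Want P(X=3 | X≥3) = P(X=3) / P(X≥3).
P(X=3) = C(10,3)·0.166667^3·0.833333^7 = 0.155045
P(X≥3) = 1 − 0.161506 − 0.323011 − 0.290710 = 0.224773
Ratio = 0.155045 / 0.224773 = 0.689786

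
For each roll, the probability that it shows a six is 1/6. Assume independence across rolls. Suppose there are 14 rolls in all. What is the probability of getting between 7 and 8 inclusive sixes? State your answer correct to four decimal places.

0.0040

X ~ Binomial(14, 0.166667); P(7 ≤ X ≤ 8) = Σ C(14,k) p^k (1−p)^(14−k) over k:
  k=7: C(14,7)·0.166667^7·0.833333^7 = 0.003422
  k=8: C(14,8)·0.166667^8·0.833333^6 = 0.000599
Total = 0.004020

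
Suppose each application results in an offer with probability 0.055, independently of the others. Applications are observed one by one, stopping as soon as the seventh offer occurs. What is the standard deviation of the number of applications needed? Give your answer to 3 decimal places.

Y = total applications until the seventh success; negative binomial with r=7, p=0.055.
SD(Y) = √[r(1−p)/p²] = √(2186.77686) = 46.76299

46.763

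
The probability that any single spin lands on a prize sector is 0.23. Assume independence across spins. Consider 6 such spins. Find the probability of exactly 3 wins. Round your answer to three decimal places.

0.111

X ~ Binomial(n=6, p=0.23).
P(X=3) = C(6,3) · p^3 · (1−p)^3
= 20 · 0.012167 · 0.45653 = 0.11109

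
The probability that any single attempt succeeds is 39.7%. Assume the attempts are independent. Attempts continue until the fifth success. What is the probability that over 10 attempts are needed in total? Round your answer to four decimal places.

Needing more than 10 attempts ⇔ fewer than 5 successes in the first 10. With X ~ Binomial(10, 0.397), P(Y > 10) = P(X ≤ 4).
  k=0: C(10,0)·0.397^0·0.603^10 = 0.006356
  k=1: C(10,1)·0.397^1·0.603^9 = 0.041845
  k=2: C(10,2)·0.397^2·0.603^8 = 0.123974
  k=3: C(10,3)·0.397^3·0.603^7 = 0.217658
  k=4: C(10,4)·0.397^4·0.603^6 = 0.250776
P(X ≤ 4) = 0.640609

0.6406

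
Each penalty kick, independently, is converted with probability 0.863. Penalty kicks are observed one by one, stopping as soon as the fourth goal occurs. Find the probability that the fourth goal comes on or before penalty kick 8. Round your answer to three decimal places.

0.998

Finishing within 8 penalty kicks ⇔ at least 4 successes in the first 8. With X ~ Binomial(8, 0.863), P(Y ≤ 8) = 1 − P(X ≤ 3).
  k=0: C(8,0)·0.863^0·0.137^8 = 0.00000
  k=1: C(8,1)·0.863^1·0.137^7 = 0.00001
  k=2: C(8,2)·0.863^2·0.137^6 = 0.00014
  k=3: C(8,3)·0.863^3·0.137^5 = 0.00174
1 − 0.00188 = 0.99812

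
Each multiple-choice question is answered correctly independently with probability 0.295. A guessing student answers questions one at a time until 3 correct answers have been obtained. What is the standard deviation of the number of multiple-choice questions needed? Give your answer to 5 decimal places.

Y = total multiple-choice questions until the third success; negative binomial with r=3, p=0.295.
SD(Y) = √[r(1−p)/p²] = √(24.3033611) = 4.9298439

4.92984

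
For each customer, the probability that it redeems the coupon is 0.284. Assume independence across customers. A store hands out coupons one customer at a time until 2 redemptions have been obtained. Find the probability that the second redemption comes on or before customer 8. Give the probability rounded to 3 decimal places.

0.712

Finishing within 8 customers ⇔ at least 2 successes in the first 8. With X ~ Binomial(8, 0.284), P(Y ≤ 8) = 1 − P(X ≤ 1).
  k=0: C(8,0)·0.284^0·0.716^8 = 0.06907
  k=1: C(8,1)·0.284^1·0.716^7 = 0.21918
1 − 0.28825 = 0.71175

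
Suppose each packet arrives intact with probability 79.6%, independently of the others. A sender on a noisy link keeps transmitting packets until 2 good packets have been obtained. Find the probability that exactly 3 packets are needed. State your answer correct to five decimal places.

Y = trial on which the second success occurs; negative binomial, r=2, p=0.796.
P(Y=3) = C(2,1) · p^2 · (1−p)^1
= 2 · 0.63362 · 0.204 = 0.2585153

0.25852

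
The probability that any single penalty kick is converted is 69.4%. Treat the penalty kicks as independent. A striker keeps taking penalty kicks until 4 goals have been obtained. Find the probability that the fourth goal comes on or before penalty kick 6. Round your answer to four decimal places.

Finishing within 6 penalty kicks ⇔ at least 4 successes in the first 6. With X ~ Binomial(6, 0.694), P(Y ≤ 6) = 1 − P(X ≤ 3).
  k=0: C(6,0)·0.694^0·0.306^6 = 0.000821
  k=1: C(6,1)·0.694^1·0.306^5 = 0.011172
  k=2: C(6,2)·0.694^2·0.306^4 = 0.063343
  k=3: C(6,3)·0.694^3·0.306^3 = 0.191546
1 − 0.266881 = 0.733119

0.7331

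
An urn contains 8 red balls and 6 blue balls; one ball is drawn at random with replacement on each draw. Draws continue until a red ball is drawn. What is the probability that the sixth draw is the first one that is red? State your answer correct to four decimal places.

0.0083

Geometric (trials to first success), p = 0.571429.
P(Y = 6) = (1−p)^5 · p = 0.014458 · 0.571429 = 0.008262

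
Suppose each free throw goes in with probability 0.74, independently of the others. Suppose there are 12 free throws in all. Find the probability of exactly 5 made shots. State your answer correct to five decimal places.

0.01412

X ~ Binomial(n=12, p=0.74).
P(X=5) = C(12,5) · p^5 · (1−p)^7
= 792 · 0.2219 · 8.0318e-05 = 0.0141155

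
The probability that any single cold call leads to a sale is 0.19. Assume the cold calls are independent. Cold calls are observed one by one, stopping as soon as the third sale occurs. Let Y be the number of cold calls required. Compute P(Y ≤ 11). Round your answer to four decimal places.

0.3494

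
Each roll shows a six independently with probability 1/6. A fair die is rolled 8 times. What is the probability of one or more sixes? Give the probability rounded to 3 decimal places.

P(at least one) = 1 − P(none) = 1 − (1 − 0.166667)^8
= 1 − 0.23257 = 0.76743

0.767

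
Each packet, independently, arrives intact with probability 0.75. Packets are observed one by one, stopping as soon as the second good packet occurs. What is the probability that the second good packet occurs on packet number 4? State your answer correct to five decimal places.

0.10547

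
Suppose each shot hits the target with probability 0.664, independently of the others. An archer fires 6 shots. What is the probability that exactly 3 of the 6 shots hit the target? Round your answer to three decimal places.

X ~ Binomial(n=6, p=0.664).
P(X=3) = C(6,3) · p^3 · (1−p)^3
= 20 · 0.29275 · 0.037933 = 0.22210

0.222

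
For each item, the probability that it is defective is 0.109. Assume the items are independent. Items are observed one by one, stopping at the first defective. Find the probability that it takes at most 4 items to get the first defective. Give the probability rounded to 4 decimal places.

0.3698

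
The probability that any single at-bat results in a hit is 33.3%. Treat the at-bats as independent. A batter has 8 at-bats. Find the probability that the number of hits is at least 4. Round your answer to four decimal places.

X ~ Binomial(8, 0.333); P(X ≥ 4) = Σ C(8,k) p^k (1−p)^(8−k) over k:
  k=4: C(8,4)·0.333^4·0.667^4 = 0.170364
  k=5: C(8,5)·0.333^5·0.667^3 = 0.068044
  k=6: C(8,6)·0.333^6·0.667^2 = 0.016985
  k=7: C(8,7)·0.333^7·0.667^1 = 0.002423
  k=8: C(8,8)·0.333^8·0.667^0 = 0.000151
Total = 0.257967

0.2580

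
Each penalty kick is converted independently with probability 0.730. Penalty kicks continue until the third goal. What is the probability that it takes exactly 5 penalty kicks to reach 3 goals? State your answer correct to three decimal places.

Y = trial on which the third success occurs; negative binomial, r=3, p=0.73.
P(Y=5) = C(4,2) · p^3 · (1−p)^2
= 6 · 0.38902 · 0.0729 = 0.17016

0.170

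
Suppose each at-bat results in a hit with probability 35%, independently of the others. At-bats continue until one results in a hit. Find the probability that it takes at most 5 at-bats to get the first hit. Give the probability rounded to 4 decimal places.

Y = number of at-bats to the first success; geometric, p = 0.35.
P(Y ≤ 5) = 1 − (1−p)^5 = 1 − 0.116029 = 0.883971

0.8840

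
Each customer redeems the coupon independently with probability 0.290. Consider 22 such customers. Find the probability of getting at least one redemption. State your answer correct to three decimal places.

0.999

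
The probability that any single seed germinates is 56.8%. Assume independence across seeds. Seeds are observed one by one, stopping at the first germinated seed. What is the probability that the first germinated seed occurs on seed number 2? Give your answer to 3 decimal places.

Geometric (trials to first success), p = 0.568.
P(Y = 2) = (1−p)^1 · p = 0.432 · 0.568 = 0.24538

0.245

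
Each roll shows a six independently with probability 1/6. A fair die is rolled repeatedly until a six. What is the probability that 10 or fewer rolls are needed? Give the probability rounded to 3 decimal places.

Y = number of rolls to the first success; geometric, p = 0.166667.
P(Y ≤ 10) = 1 − (1−p)^10 = 1 − 0.16151 = 0.83849

0.838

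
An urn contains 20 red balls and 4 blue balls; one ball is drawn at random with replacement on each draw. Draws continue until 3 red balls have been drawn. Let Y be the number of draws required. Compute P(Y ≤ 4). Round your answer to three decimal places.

0.868

Finishing within 4 draws ⇔ at least 3 successes in the first 4. With X ~ Binomial(4, 0.833333), P(Y ≤ 4) = 1 − P(X ≤ 2).
  k=0: C(4,0)·0.833333^0·0.166667^4 = 0.00077
  k=1: C(4,1)·0.833333^1·0.166667^3 = 0.01543
  k=2: C(4,2)·0.833333^2·0.166667^2 = 0.11574
1 − 0.13194 = 0.86806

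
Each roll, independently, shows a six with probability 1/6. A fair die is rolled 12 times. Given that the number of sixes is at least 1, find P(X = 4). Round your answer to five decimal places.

X ~ Binomial(12, 0.166667). Want P(X=4 | X≥1) = P(X=4) / P(X≥1).
P(X=4) = C(12,4)·0.166667^4·0.833333^8 = 0.0888281
P(X≥1) = 1 − 0.1121567 = 0.8878433
Ratio = 0.0888281 / 0.8878433 = 0.1000493

0.10005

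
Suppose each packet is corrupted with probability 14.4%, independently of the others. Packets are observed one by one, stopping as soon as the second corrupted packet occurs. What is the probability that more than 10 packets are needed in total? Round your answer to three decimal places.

Needing more than 10 packets ⇔ fewer than 2 successes in the first 10. With X ~ Binomial(10, 0.144), P(Y > 10) = P(X ≤ 1).
  k=0: C(10,0)·0.144^0·0.856^10 = 0.21122
  k=1: C(10,1)·0.144^1·0.856^9 = 0.35533
P(X ≤ 1) = 0.56655

0.567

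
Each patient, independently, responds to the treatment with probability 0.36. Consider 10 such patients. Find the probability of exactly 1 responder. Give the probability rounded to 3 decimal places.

X ~ Binomial(n=10, p=0.36).
P(X=1) = C(10,1) · p^1 · (1−p)^9
= 10 · 0.36 · 0.018014 = 0.06485

0.065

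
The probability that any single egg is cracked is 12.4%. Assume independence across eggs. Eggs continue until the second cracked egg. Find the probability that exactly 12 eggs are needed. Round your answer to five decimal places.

0.04501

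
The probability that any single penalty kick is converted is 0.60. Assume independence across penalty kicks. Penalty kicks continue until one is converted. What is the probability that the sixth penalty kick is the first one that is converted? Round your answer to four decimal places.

Geometric (trials to first success), p = 0.60.
P(Y = 6) = (1−p)^5 · p = 0.01024 · 0.60 = 0.006144

0.0061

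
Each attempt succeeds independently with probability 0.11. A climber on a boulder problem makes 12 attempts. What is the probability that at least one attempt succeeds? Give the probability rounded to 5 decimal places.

0.75301

P(at least one) = 1 − P(none) = 1 − (1 − 0.11)^12
= 1 − 0.2469904 = 0.7530096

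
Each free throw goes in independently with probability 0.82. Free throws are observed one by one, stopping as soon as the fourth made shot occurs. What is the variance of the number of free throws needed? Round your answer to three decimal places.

1.071

Y = total free throws until the fourth success; negative binomial with r=4, p=0.82.
Var(Y) = r(1−p)/p² = 4·0.18 / 0.82² = 1.07079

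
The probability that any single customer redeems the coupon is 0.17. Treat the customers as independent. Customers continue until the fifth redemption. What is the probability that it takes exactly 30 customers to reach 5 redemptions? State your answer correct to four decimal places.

0.0320

Y = trial on which the fifth success occurs; negative binomial, r=5, p=0.17.
P(Y=30) = C(29,4) · p^5 · (1−p)^25
= 23751 · 0.00014199 · 0.0094831 = 0.031980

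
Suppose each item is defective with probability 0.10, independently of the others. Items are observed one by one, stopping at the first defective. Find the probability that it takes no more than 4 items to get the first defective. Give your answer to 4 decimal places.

Y = number of items to the first success; geometric, p = 0.10.
P(Y ≤ 4) = 1 − (1−p)^4 = 1 − 0.656100 = 0.343900

0.3439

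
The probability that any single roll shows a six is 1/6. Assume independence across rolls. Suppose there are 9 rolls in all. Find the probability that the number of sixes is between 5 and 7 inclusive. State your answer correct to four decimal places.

X ~ Binomial(9, 0.166667); P(5 ≤ X ≤ 7) = Σ C(9,k) p^k (1−p)^(9−k) over k:
  k=5: C(9,5)·0.166667^5·0.833333^4 = 0.007814
  k=6: C(9,6)·0.166667^6·0.833333^3 = 0.001042
  k=7: C(9,7)·0.166667^7·0.833333^2 = 0.000089
Total = 0.008945

0.0089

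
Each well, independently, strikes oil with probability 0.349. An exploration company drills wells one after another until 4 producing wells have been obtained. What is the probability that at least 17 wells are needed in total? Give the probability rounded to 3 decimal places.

0.136

Needing more than 16 wells ⇔ fewer than 4 successes in the first 16. With X ~ Binomial(16, 0.349), P(Y > 16) = P(X ≤ 3).
  k=0: C(16,0)·0.349^0·0.651^16 = 0.00104
  k=1: C(16,1)·0.349^1·0.651^15 = 0.00893
  k=2: C(16,2)·0.349^2·0.651^14 = 0.03589
  k=3: C(16,3)·0.349^3·0.651^13 = 0.08979
P(X ≤ 3) = 0.13564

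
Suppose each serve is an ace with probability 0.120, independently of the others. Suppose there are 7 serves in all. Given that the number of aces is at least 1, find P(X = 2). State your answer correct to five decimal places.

0.26988

X ~ Binomial(7, 0.12). Want P(X=2 | X≥1) = P(X=2) / P(X≥1).
P(X=2) = C(7,2)·0.12^2·0.88^5 = 0.1595861
P(X≥1) = 1 − 0.4086756 = 0.5913244
Ratio = 0.1595861 / 0.5913244 = 0.2698792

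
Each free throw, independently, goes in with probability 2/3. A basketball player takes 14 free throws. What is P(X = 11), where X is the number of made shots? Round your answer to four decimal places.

0.1559

X ~ Binomial(n=14, p=0.666667).
P(X=11) = C(14,11) · p^11 · (1−p)^3
= 364 · 0.011561 · 0.037037 = 0.155860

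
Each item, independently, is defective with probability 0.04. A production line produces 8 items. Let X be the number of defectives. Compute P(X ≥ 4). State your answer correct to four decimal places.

0.0002

X ~ Binomial(8, 0.04); P(X ≥ 4) = Σ C(8,k) p^k (1−p)^(8−k) over k:
  k=4: C(8,4)·0.04^4·0.96^4 = 0.000152
  k=5: C(8,5)·0.04^5·0.96^3 = 0.000005
  k=6: C(8,6)·0.04^6·0.96^2 = 0.000000
  k=7: C(8,7)·0.04^7·0.96^1 = 0.000000
  k=8: C(8,8)·0.04^8·0.96^0 = 0.000000
Total = 0.000157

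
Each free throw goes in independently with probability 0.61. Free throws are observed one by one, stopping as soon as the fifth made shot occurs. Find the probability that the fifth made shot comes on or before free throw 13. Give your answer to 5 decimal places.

Finishing within 13 free throws ⇔ at least 5 successes in the first 13. With X ~ Binomial(13, 0.61), P(Y ≤ 13) = 1 − P(X ≤ 4).
  k=0: C(13,0)·0.61^0·0.39^13 = 0.0000048
  k=1: C(13,1)·0.61^1·0.39^12 = 0.0000982
  k=2: C(13,2)·0.61^2·0.39^11 = 0.0009214
  k=3: C(13,3)·0.61^3·0.39^10 = 0.0052845
  k=4: C(13,4)·0.61^4·0.39^9 = 0.0206636
1 − 0.0269726 = 0.9730274

0.97303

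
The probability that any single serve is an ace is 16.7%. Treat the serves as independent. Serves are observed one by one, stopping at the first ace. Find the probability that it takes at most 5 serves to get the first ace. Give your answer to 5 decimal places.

0.59893

Y = number of serves to the first success; geometric, p = 0.167.
P(Y ≤ 5) = 1 − (1−p)^5 = 1 − 0.4010745 = 0.5989255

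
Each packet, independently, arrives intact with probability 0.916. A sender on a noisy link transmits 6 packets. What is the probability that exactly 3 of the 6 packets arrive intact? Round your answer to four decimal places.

0.0091

X ~ Binomial(n=6, p=0.916).
P(X=3) = C(6,3) · p^3 · (1−p)^3
= 20 · 0.76858 · 0.0005927 = 0.009111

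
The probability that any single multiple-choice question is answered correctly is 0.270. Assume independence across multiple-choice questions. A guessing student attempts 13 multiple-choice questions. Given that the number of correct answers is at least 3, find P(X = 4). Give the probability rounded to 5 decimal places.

0.30876

X ~ Binomial(13, 0.27). Want P(X=4 | X≥3) = P(X=4) / P(X≥3).
P(X=4) = C(13,4)·0.27^4·0.73^9 = 0.2237004
P(X≥3) = 1 − 0.0167185 − 0.0803862 − 0.1783913 = 0.7245040
Ratio = 0.2237004 / 0.7245040 = 0.3087635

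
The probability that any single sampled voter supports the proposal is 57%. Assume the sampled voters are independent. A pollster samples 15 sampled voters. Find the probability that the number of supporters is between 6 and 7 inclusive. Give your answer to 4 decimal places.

0.2333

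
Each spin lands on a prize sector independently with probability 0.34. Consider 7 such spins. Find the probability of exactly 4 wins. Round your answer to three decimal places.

0.134

X ~ Binomial(n=7, p=0.34).
P(X=4) = C(7,4) · p^4 · (1−p)^3
= 35 · 0.013363 · 0.2875 = 0.13447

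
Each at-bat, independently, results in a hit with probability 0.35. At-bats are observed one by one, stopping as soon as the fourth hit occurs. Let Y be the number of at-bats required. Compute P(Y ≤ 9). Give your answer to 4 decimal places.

Finishing within 9 at-bats ⇔ at least 4 successes in the first 9. With X ~ Binomial(9, 0.35), P(Y ≤ 9) = 1 − P(X ≤ 3).
  k=0: C(9,0)·0.35^0·0.65^9 = 0.020712
  k=1: C(9,1)·0.35^1·0.65^8 = 0.100373
  k=2: C(9,2)·0.35^2·0.65^7 = 0.216188
  k=3: C(9,3)·0.35^3·0.65^6 = 0.271621
1 − 0.608894 = 0.391106

0.3911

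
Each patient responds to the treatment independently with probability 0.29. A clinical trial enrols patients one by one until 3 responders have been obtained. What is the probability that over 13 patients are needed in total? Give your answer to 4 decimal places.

0.2251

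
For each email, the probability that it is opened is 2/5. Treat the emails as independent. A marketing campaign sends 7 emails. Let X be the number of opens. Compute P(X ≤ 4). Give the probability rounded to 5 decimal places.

0.90374

X ~ Binomial(7, 0.40); P(X ≤ 4) = Σ C(7,k) p^k (1−p)^(7−k) over k:
  k=0: C(7,0)·0.40^0·0.60^7 = 0.0279936
  k=1: C(7,1)·0.40^1·0.60^6 = 0.1306368
  k=2: C(7,2)·0.40^2·0.60^5 = 0.2612736
  k=3: C(7,3)·0.40^3·0.60^4 = 0.2903040
  k=4: C(7,4)·0.40^4·0.60^3 = 0.1935360
Total = 0.9037440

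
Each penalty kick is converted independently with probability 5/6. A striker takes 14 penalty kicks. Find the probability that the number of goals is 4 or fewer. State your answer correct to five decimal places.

0.00001

X ~ Binomial(14, 0.833333); P(X ≤ 4) = Σ C(14,k) p^k (1−p)^(14−k) over k:
  k=0: C(14,0)·0.833333^0·0.166667^14 = 0.0000000
  k=1: C(14,1)·0.833333^1·0.166667^13 = 0.0000000
  k=2: C(14,2)·0.833333^2·0.166667^12 = 0.0000000
  k=3: C(14,3)·0.833333^3·0.166667^11 = 0.0000006
  k=4: C(14,4)·0.833333^4·0.166667^10 = 0.0000080
Total = 0.0000086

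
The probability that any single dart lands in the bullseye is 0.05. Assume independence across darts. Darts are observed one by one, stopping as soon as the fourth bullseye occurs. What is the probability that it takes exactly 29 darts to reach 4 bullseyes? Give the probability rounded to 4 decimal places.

0.0057

Y = trial on which the fourth success occurs; negative binomial, r=4, p=0.05.
P(Y=29) = C(28,3) · p^4 · (1−p)^25
= 3276 · 6.25e-06 · 0.27739 = 0.005680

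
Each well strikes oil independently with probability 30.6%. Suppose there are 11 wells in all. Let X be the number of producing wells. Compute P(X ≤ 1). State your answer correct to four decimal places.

X ~ Binomial(11, 0.306); P(X ≤ 1) = Σ C(11,k) p^k (1−p)^(11−k) over k:
  k=0: C(11,0)·0.306^0·0.694^11 = 0.017987
  k=1: C(11,1)·0.306^1·0.694^10 = 0.087239
Total = 0.105225

0.1052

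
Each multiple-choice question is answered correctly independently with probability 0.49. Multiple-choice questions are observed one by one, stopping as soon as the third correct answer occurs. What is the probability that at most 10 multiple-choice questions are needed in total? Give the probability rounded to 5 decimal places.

Finishing within 10 multiple-choice questions ⇔ at least 3 successes in the first 10. With X ~ Binomial(10, 0.49), P(Y ≤ 10) = 1 − P(X ≤ 2).
  k=0: C(10,0)·0.49^0·0.51^10 = 0.0011904
  k=1: C(10,1)·0.49^1·0.51^9 = 0.0114374
  k=2: C(10,2)·0.49^2·0.51^8 = 0.0494500
1 − 0.0620778 = 0.9379222

0.93792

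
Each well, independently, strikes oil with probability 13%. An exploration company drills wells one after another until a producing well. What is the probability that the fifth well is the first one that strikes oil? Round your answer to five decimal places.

0.07448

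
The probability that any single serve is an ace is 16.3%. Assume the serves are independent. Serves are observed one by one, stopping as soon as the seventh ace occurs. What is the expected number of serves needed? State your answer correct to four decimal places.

42.9448

Y = total serves until the seventh success; negative binomial with r=7, p=0.163.
E[Y] = r / p = 7 / 0.163 = 42.944785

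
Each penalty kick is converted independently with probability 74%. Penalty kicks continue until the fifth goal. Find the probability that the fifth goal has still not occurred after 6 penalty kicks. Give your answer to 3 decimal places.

0.490

Needing more than 6 penalty kicks ⇔ fewer than 5 successes in the first 6. With X ~ Binomial(6, 0.74), P(Y > 6) = P(X ≤ 4).
  k=0: C(6,0)·0.74^0·0.26^6 = 0.00031
  k=1: C(6,1)·0.74^1·0.26^5 = 0.00528
  k=2: C(6,2)·0.74^2·0.26^4 = 0.03754
  k=3: C(6,3)·0.74^3·0.26^3 = 0.14244
  k=4: C(6,4)·0.74^4·0.26^2 = 0.30406
P(X ≤ 4) = 0.48963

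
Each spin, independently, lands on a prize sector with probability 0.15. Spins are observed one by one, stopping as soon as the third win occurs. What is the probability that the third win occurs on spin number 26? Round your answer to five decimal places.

0.02410

Y = trial on which the third success occurs; negative binomial, r=3, p=0.15.
P(Y=26) = C(25,2) · p^3 · (1−p)^23
= 300 · 0.003375 · 0.023803 = 0.0241007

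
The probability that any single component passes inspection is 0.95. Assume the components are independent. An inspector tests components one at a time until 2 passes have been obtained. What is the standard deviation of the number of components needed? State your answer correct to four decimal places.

Y = total components until the second success; negative binomial with r=2, p=0.95.
SD(Y) = √[r(1−p)/p²] = √(0.110803) = 0.332871

0.3329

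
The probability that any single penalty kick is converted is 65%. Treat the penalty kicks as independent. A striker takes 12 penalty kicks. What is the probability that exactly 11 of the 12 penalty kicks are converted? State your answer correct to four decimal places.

X ~ Binomial(n=12, p=0.65).
P(X=11) = C(12,11) · p^11 · (1−p)^1
= 12 · 0.0087508 · 0.35 = 0.036753

0.0368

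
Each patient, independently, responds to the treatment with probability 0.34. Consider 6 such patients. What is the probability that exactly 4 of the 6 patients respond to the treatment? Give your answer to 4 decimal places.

X ~ Binomial(n=6, p=0.34).
P(X=4) = C(6,4) · p^4 · (1−p)^2
= 15 · 0.013363 · 0.4356 = 0.087316

0.0873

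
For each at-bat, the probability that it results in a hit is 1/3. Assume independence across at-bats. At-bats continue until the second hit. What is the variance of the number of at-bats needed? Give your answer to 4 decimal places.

Y = total at-bats until the second success; negative binomial with r=2, p=0.333333.
Var(Y) = r(1−p)/p² = 2·0.666667 / 0.333333² = 12.000000

12.0000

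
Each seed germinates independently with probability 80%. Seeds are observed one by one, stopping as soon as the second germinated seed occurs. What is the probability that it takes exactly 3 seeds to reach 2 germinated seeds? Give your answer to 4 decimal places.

0.2560

Y = trial on which the second success occurs; negative binomial, r=2, p=0.80.
P(Y=3) = C(2,1) · p^2 · (1−p)^1
= 2 · 0.64 · 0.2 = 0.256000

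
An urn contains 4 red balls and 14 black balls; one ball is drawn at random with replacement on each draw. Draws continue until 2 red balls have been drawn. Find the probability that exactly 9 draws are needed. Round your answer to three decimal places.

Y = trial on which the second success occurs; negative binomial, r=2, p=0.222222.
P(Y=9) = C(8,1) · p^2 · (1−p)^7
= 8 · 0.049383 · 0.17218 = 0.06802

0.068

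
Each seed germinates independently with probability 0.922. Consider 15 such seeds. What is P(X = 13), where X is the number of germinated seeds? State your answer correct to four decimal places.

0.2223

X ~ Binomial(n=15, p=0.922).
P(X=13) = C(15,13) · p^13 · (1−p)^2
= 105 · 0.34794 · 0.006084 = 0.222270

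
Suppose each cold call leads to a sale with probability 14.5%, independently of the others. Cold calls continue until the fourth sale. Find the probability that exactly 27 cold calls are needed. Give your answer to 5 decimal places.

0.03131

Y = trial on which the fourth success occurs; negative binomial, r=4, p=0.145.
P(Y=27) = C(26,3) · p^4 · (1−p)^23
= 2600 · 0.00044205 · 0.027241 = 0.0313088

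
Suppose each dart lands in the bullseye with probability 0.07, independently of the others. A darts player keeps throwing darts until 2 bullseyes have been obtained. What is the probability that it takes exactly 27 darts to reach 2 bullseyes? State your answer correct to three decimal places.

0.021

Y = trial on which the second success occurs; negative binomial, r=2, p=0.07.
P(Y=27) = C(26,1) · p^2 · (1−p)^25
= 26 · 0.0049 · 0.16296 = 0.02076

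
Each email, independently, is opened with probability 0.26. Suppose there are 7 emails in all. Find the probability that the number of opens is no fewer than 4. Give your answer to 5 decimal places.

0.08016

X ~ Binomial(7, 0.26); P(X ≥ 4) = Σ C(7,k) p^k (1−p)^(7−k) over k:
  k=4: C(7,4)·0.26^4·0.74^3 = 0.0648122
  k=5: C(7,5)·0.26^5·0.74^2 = 0.0136631
  k=6: C(7,6)·0.26^6·0.74^1 = 0.0016002
  k=7: C(7,7)·0.26^7·0.74^0 = 0.0000803
Total = 0.0801558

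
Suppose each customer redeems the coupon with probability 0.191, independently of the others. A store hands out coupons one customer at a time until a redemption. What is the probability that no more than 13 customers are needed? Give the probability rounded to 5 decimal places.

Y = number of customers to the first success; geometric, p = 0.191.
P(Y ≤ 13) = 1 − (1−p)^13 = 1 − 0.0635815 = 0.9364185

0.93642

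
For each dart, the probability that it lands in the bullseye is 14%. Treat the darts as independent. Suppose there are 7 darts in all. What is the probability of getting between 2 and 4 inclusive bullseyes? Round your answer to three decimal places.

0.255

X ~ Binomial(7, 0.14); P(2 ≤ X ≤ 4) = Σ C(7,k) p^k (1−p)^(7−k) over k:
  k=2: C(7,2)·0.14^2·0.86^5 = 0.19363
  k=3: C(7,3)·0.14^3·0.86^4 = 0.05253
  k=4: C(7,4)·0.14^4·0.86^3 = 0.00855
Total = 0.25471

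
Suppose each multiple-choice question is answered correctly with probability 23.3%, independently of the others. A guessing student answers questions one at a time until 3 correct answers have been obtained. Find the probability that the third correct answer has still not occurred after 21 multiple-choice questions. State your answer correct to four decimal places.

Needing more than 21 multiple-choice questions ⇔ fewer than 3 successes in the first 21. With X ~ Binomial(21, 0.233), P(Y > 21) = P(X ≤ 2).
  k=0: C(21,0)·0.233^0·0.767^21 = 0.003808
  k=1: C(21,1)·0.233^1·0.767^20 = 0.024293
  k=2: C(21,2)·0.233^2·0.767^19 = 0.073798
P(X ≤ 2) = 0.101899

0.1019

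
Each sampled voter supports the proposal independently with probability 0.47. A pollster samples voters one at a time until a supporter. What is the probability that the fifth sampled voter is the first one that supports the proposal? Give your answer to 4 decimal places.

Geometric (trials to first success), p = 0.47.
P(Y = 5) = (1−p)^4 · p = 0.078905 · 0.47 = 0.037085

0.0371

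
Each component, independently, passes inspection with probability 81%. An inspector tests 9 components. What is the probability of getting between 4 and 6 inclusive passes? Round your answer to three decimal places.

0.233

X ~ Binomial(9, 0.81); P(4 ≤ X ≤ 6) = Σ C(9,k) p^k (1−p)^(9−k) over k:
  k=4: C(9,4)·0.81^4·0.19^5 = 0.01343
  k=5: C(9,5)·0.81^5·0.19^4 = 0.05725
  k=6: C(9,6)·0.81^6·0.19^3 = 0.16272
Total = 0.23341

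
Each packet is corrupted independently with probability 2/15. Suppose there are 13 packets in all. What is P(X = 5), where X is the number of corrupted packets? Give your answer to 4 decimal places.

0.0173

X ~ Binomial(n=13, p=0.133333).
P(X=5) = C(13,5) · p^5 · (1−p)^8
= 1287 · 4.214e-05 · 0.31829 = 0.017262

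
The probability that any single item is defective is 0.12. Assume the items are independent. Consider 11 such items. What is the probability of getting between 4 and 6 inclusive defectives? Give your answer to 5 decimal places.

X ~ Binomial(11, 0.12); P(4 ≤ X ≤ 6) = Σ C(11,k) p^k (1−p)^(11−k) over k:
  k=4: C(11,4)·0.12^4·0.88^7 = 0.0279652
  k=5: C(11,5)·0.12^5·0.88^6 = 0.0053388
  k=6: C(11,6)·0.12^6·0.88^5 = 0.0007280
Total = 0.0340320

0.03403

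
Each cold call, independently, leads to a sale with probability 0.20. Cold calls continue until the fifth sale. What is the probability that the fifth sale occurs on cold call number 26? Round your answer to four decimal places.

0.0373

Y = trial on which the fifth success occurs; negative binomial, r=5, p=0.20.
P(Y=26) = C(25,4) · p^5 · (1−p)^21
= 12650 · 0.00032 · 0.0092234 = 0.037336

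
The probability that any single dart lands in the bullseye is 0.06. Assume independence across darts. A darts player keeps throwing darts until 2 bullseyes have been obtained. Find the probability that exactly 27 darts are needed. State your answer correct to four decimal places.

0.0199

Y = trial on which the second success occurs; negative binomial, r=2, p=0.06.
P(Y=27) = C(26,1) · p^2 · (1−p)^25
= 26 · 0.0036 · 0.21291 = 0.019928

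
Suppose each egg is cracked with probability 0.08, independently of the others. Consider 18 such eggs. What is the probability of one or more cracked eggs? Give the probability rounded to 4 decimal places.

P(at least one) = 1 − P(none) = 1 − (1 − 0.08)^18
= 1 − 0.222936 = 0.777064

0.7771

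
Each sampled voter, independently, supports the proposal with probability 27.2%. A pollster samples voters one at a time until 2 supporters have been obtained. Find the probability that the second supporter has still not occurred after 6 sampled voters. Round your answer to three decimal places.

0.483

Needing more than 6 sampled voters ⇔ fewer than 2 successes in the first 6. With X ~ Binomial(6, 0.272), P(Y > 6) = P(X ≤ 1).
  k=0: C(6,0)·0.272^0·0.728^6 = 0.14886
  k=1: C(6,1)·0.272^1·0.728^5 = 0.33372
P(X ≤ 1) = 0.48258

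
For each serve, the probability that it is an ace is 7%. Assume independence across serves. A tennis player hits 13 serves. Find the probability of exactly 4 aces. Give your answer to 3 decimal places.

0.009

X ~ Binomial(n=13, p=0.07).
P(X=4) = C(13,4) · p^4 · (1−p)^9
= 715 · 2.401e-05 · 0.52041 = 0.00893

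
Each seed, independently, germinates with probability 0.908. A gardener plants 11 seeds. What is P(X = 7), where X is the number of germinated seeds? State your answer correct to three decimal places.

X ~ Binomial(n=11, p=0.908).
P(X=7) = C(11,7) · p^7 · (1−p)^4
= 330 · 0.50886 · 7.1639e-05 = 0.01203

0.012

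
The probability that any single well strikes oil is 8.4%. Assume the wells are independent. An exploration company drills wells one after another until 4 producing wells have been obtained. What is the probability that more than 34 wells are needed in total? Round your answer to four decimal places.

Needing more than 34 wells ⇔ fewer than 4 successes in the first 34. With X ~ Binomial(34, 0.084), P(Y > 34) = P(X ≤ 3).
  k=0: C(34,0)·0.084^0·0.916^34 = 0.050634
  k=1: C(34,1)·0.084^1·0.916^33 = 0.157873
  k=2: C(34,2)·0.084^2·0.916^32 = 0.238878
  k=3: C(34,3)·0.084^3·0.916^31 = 0.233663
P(X ≤ 3) = 0.681049

0.6810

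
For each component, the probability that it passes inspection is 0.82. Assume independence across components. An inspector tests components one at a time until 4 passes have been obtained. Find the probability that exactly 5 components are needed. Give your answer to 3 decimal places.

0.326

Y = trial on which the fourth success occurs; negative binomial, r=4, p=0.82.
P(Y=5) = C(4,3) · p^4 · (1−p)^1
= 4 · 0.45212 · 0.18 = 0.32553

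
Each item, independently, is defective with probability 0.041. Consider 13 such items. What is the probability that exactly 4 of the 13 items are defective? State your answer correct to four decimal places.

X ~ Binomial(n=13, p=0.041).
P(X=4) = C(13,4) · p^4 · (1−p)^9
= 715 · 2.8258e-06 · 0.68607 = 0.001386

0.0014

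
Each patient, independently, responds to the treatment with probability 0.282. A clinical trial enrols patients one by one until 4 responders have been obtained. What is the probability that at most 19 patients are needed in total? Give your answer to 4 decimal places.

Finishing within 19 patients ⇔ at least 4 successes in the first 19. With X ~ Binomial(19, 0.282), P(Y ≤ 19) = 1 − P(X ≤ 3).
  k=0: C(19,0)·0.282^0·0.718^19 = 0.001847
  k=1: C(19,1)·0.282^1·0.718^18 = 0.013780
  k=2: C(19,2)·0.282^2·0.718^17 = 0.048709
  k=3: C(19,3)·0.282^3·0.718^16 = 0.108408
1 − 0.172744 = 0.827256

0.8273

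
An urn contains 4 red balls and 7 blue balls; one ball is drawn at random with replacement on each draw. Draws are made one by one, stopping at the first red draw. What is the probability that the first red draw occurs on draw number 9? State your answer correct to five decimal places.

0.00978

Geometric (trials to first success), p = 0.363636.
P(Y = 9) = (1−p)^8 · p = 0.026893 · 0.363636 = 0.0097794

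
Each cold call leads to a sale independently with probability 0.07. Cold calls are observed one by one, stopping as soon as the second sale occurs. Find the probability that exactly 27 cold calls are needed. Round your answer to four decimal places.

0.0208

Y = trial on which the second success occurs; negative binomial, r=2, p=0.07.
P(Y=27) = C(26,1) · p^2 · (1−p)^25
= 26 · 0.0049 · 0.16296 = 0.020761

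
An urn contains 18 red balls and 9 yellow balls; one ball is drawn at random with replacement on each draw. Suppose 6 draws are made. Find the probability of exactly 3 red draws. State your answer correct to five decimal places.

0.21948

X ~ Binomial(n=6, p=0.666667).
P(X=3) = C(6,3) · p^3 · (1−p)^3
= 20 · 0.2963 · 0.037037 = 0.2194787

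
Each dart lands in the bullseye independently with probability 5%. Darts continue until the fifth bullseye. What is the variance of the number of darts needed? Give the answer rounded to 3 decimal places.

1900.000

Y = total darts until the fifth success; negative binomial with r=5, p=0.05.
Var(Y) = r(1−p)/p² = 5·0.95 / 0.05² = 1900.00000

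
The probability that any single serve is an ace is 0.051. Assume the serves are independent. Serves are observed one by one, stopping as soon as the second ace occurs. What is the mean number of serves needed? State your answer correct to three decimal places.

Y = total serves until the second success; negative binomial with r=2, p=0.051.
E[Y] = r / p = 2 / 0.051 = 39.21569

39.216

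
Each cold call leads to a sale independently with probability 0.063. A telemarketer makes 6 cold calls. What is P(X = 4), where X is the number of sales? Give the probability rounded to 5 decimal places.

X ~ Binomial(n=6, p=0.063).
P(X=4) = C(6,4) · p^4 · (1−p)^2
= 15 · 1.5753e-05 · 0.87797 = 0.0002075

0.00021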